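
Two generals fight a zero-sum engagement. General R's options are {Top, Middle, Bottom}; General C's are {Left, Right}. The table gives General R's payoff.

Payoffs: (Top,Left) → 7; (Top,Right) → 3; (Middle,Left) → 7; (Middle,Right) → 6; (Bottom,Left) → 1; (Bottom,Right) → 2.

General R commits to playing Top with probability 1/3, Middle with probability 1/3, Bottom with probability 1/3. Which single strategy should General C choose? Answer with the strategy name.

If General C plays Left, General R's expected payoff is (1/3)·7 + (1/3)·7 + (1/3)·1 = 5.
If General C plays Right, General R's expected payoff is (1/3)·3 + (1/3)·6 + (1/3)·2 = 11/3.
General C minimizes General R's payoff; the smallest is 11/3, so the best response is Right.

Right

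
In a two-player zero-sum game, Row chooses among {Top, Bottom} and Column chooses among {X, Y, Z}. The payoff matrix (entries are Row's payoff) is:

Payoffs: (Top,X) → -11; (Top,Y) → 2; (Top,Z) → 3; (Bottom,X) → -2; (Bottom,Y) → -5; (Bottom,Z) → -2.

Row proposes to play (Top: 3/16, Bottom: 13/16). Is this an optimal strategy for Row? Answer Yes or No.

Yes

Against X this mix gives (3/16)·(-11) + (13/16)·(-2) = -59/16.
Against Y this mix gives (3/16)·2 + (13/16)·(-5) = -59/16.
Against Z this mix gives (3/16)·3 + (13/16)·(-2) = -17/16.
All of Column's active replies (X, Y) yield -59/16, and no column does worse for Row. The mix makes Column indifferent and guarantees -59/16, so it is optimal.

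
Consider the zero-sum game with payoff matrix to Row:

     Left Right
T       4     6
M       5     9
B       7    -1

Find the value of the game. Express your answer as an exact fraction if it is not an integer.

Row minima: T → 4, M → 5, B → -1; maximin = 5.
Column maxima: Left → 7, Right → 9; minimax = 7.
5 ≠ 7, so there is no saddle point; optimal play is mixed.
T is strictly dominated by M, so Row never plays it.
On the remaining 2×2 (M, B vs Left, Right):
Let Row play M with probability p. Expected payoff against Left: 5p + 7(1−p) = −2p + 7; against Right: 9p + (-1)(1−p) = 10p − 1.
Setting these equal: −2p + 7 = 10p − 1 ⇒ −12p = -8 ⇒ p = 2/3, and the value is (-2)·(2/3) + 7 = 17/3.
For Column: with q = P(Left), equating M's and B's payoffs gives −4q + 9 = 8q − 1 ⇒ q = 5/6.

17/3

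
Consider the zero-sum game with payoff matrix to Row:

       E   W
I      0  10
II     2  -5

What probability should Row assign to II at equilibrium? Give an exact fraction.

Row minima: I → 0, II → -5; maximin = 0.
Column maxima: E → 2, W → 10; minimax = 2.
0 ≠ 2, so there is no saddle point; optimal play is mixed.
Let Row play I with probability p. Expected payoff against E: 0p + 2(1−p) = −2p + 2; against W: 10p + (-5)(1−p) = 15p − 5.
Setting these equal: −2p + 2 = 15p − 5 ⇒ −17p = -7 ⇒ p = 7/17, and the value is (-2)·(7/17) + 2 = 20/17.
For Column: with q = P(E), equating I's and II's payoffs gives −10q + 10 = 7q − 5 ⇒ q = 15/17.

10/17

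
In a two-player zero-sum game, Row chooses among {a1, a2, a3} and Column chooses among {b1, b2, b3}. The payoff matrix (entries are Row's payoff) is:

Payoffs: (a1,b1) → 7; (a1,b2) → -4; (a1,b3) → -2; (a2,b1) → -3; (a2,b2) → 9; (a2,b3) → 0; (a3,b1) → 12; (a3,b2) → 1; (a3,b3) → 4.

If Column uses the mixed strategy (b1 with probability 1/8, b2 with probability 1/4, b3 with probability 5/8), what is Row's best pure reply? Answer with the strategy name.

Expected payoff of a1: (1/8)·7 + (1/4)·(-4) + (5/8)·(-2) = -11/8.
Expected payoff of a2: (1/8)·(-3) + (1/4)·9 + (5/8)·0 = 15/8.
Expected payoff of a3: (1/8)·12 + (1/4)·1 + (5/8)·4 = 17/4.
The largest is 17/4, so Row's best response is a3.

a3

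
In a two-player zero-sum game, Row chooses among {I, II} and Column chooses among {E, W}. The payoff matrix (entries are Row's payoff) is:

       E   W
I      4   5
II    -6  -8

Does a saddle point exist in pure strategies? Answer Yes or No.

Yes

Row minima: I → 4, II → -8; maximin = 4.
Column maxima: E → 4, W → 5; minimax = 4.
maximin = minimax = 4, so a saddle point exists.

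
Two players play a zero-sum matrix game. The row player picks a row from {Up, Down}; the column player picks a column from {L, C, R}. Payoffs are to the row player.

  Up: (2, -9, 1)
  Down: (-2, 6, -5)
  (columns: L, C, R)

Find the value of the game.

-13/7

Row minima: Up → -9, Down → -5; maximin = -5.
Column maxima: L → 2, C → 6, R → 1; minimax = 1.
-5 ≠ 1, so there is no saddle point; optimal play is mixed.
L is strictly dominated by R (it gives the row player strictly more in every row), so the column player never plays it.
On the remaining 2×2 (Up, Down vs C, R):
Let the row player play Up with probability p. Expected payoff against C: (-9)p + 6(1−p) = −15p + 6; against R: 1p + (-5)(1−p) = 6p − 5.
Setting these equal: −15p + 6 = 6p − 5 ⇒ −21p = -11 ⇒ p = 11/21, and the value is (-15)·(11/21) + 6 = -13/7.
For the column player: with q = P(C), equating Up's and Down's payoffs gives −10q + 1 = 11q − 5 ⇒ q = 2/7.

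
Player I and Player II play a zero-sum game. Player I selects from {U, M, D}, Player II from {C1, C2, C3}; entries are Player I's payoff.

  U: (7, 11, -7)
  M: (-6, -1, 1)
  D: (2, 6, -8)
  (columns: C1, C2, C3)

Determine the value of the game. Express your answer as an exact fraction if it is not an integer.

Row minima: U → -7, M → -6, D → -8; maximin = -6.
Column maxima: C1 → 7, C2 → 11, C3 → 1; minimax = 1.
-6 ≠ 1, so there is no saddle point; optimal play is mixed.
D is strictly dominated by U, so Player I never plays it.
C2 is strictly dominated by C1 (it gives Player I strictly more in every row), so Player II never plays it.
On the remaining 2×2 (U, M vs C1, C3):
Let Player I play U with probability p. Expected payoff against C1: 7p + (-6)(1−p) = 13p − 6; against C3: (-7)p + 1(1−p) = −8p + 1.
Setting these equal: 13p − 6 = −8p + 1 ⇒ 21p = 7 ⇒ p = 1/3, and the value is (13)·(1/3) − 6 = -5/3.
For Player II: with q = P(C1), equating U's and M's payoffs gives 14q − 7 = −7q + 1 ⇒ q = 8/21.

-5/3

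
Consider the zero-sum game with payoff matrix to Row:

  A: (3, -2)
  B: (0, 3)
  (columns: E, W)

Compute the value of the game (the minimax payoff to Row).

Row minima: A → -2, B → 0; maximin = 0.
Column maxima: E → 3, W → 3; minimax = 3.
0 ≠ 3, so there is no saddle point; optimal play is mixed.
Let Row play A with probability p. Expected payoff against E: 3p + 0(1−p) = 3p; against W: (-2)p + 3(1−p) = −5p + 3.
Setting these equal: 3p = −5p + 3 ⇒ 8p = 3 ⇒ p = 3/8, and the value is (3)·(3/8) = 9/8.
For Column: with q = P(E), equating A's and B's payoffs gives 5q − 2 = −3q + 3 ⇒ q = 5/8.

9/8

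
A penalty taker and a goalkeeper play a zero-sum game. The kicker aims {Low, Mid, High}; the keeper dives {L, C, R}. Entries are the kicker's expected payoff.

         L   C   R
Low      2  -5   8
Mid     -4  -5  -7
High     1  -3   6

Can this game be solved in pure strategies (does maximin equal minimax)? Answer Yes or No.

Yes

Row minima: Low → -5, Mid → -7, High → -3; maximin = -3.
Column maxima: L → 2, C → -3, R → 8; minimax = -3.
maximin = minimax = -3, so a saddle point exists.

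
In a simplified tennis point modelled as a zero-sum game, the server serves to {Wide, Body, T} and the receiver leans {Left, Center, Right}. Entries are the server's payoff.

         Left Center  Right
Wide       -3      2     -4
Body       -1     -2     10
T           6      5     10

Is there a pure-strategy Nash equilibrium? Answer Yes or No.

Yes

Row minima: Wide → -4, Body → -2, T → 5; maximin = 5.
Column maxima: Left → 6, Center → 5, Right → 10; minimax = 5.
maximin = minimax = 5, so a saddle point exists.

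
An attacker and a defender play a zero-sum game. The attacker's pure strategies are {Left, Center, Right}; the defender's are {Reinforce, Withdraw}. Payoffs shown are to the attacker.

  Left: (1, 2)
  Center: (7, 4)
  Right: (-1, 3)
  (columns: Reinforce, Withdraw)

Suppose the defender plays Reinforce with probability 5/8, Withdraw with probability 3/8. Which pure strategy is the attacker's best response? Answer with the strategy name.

Center

Expected payoff of Left: (5/8)·1 + (3/8)·2 = 11/8.
Expected payoff of Center: (5/8)·7 + (3/8)·4 = 47/8.
Expected payoff of Right: (5/8)·(-1) + (3/8)·3 = 1/2.
The largest is 47/8, so the attacker's best response is Center.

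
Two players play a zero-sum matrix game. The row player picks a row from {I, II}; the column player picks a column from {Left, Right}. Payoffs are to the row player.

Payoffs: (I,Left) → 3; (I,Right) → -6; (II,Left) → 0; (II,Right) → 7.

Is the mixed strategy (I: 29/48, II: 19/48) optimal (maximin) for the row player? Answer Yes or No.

Against Left this mix gives (29/48)·3 + (19/48)·0 = 29/16.
Against Right this mix gives (29/48)·(-6) + (19/48)·7 = -41/48.
The column player will play Right, holding the row player to -41/48. Shifting weight toward the row that does better against Right would raise this floor (the equalizing mix achieves 21/16 against both Right and Left), so the proposed strategy is not optimal.

No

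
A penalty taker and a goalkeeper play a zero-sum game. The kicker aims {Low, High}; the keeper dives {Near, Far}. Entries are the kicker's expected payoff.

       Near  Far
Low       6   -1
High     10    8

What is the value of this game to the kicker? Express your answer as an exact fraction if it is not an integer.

8

Row minima: Low → -1, High → 8; maximin = 8.
Column maxima: Near → 10, Far → 8; minimax = 8.
Since maximin = minimax = 8, there is a saddle point and the value is 8.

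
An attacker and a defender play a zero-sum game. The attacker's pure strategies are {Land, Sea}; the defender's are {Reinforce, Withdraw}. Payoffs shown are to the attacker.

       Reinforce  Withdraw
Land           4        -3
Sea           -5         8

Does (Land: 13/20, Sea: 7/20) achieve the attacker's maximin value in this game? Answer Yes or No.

Against Reinforce this mix gives (13/20)·4 + (7/20)·(-5) = 17/20.
Against Withdraw this mix gives (13/20)·(-3) + (7/20)·8 = 17/20.
All of the defender's active replies (Reinforce, Withdraw) yield 17/20, and no column does worse for the attacker. The mix makes the defender indifferent and guarantees 17/20, so it is optimal.

Yes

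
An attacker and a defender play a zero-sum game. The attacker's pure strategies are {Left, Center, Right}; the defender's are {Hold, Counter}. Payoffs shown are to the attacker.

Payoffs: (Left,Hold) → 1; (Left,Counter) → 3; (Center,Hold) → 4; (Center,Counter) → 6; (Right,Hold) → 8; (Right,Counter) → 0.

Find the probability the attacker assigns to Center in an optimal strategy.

Row minima: Left → 1, Center → 4, Right → 0; maximin = 4.
Column maxima: Hold → 8, Counter → 6; minimax = 6.
4 ≠ 6, so there is no saddle point; optimal play is mixed.
Left is strictly dominated by Center, so the attacker never plays it.
On the remaining 2×2 (Center, Right vs Hold, Counter):
Let the attacker play Center with probability p. Expected payoff against Hold: 4p + 8(1−p) = −4p + 8; against Counter: 6p + 0(1−p) = 6p.
Setting these equal: −4p + 8 = 6p ⇒ −10p = -8 ⇒ p = 4/5, and the value is (-4)·(4/5) + 8 = 24/5.
For the defender: with q = P(Hold), equating Center's and Right's payoffs gives −2q + 6 = 8q ⇒ q = 3/5.

4/5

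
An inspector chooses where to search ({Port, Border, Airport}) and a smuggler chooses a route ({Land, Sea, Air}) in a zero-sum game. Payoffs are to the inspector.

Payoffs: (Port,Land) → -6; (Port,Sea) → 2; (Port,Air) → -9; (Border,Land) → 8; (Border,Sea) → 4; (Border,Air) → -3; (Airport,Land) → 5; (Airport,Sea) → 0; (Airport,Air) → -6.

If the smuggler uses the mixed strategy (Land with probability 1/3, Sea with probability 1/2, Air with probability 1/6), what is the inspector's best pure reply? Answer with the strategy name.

Expected payoff of Port: (1/3)·(-6) + (1/2)·2 + (1/6)·(-9) = -5/2.
Expected payoff of Border: (1/3)·8 + (1/2)·4 + (1/6)·(-3) = 25/6.
Expected payoff of Airport: (1/3)·5 + (1/2)·0 + (1/6)·(-6) = 2/3.
The largest is 25/6, so the inspector's best response is Border.

Border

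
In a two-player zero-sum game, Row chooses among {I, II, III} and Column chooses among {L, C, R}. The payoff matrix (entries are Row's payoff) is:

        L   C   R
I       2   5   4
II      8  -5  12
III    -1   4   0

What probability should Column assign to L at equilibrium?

5/8

Row minima: I → 2, II → -5, III → -1; maximin = 2.
Column maxima: L → 8, C → 5, R → 12; minimax = 5.
2 ≠ 5, so there is no saddle point; optimal play is mixed.
III is strictly dominated by I, so Row never plays it.
R is strictly dominated by L (it gives Row strictly more in every row), so Column never plays it.
On the remaining 2×2 (I, II vs L, C):
Let Row play I with probability p. Expected payoff against L: 2p + 8(1−p) = −6p + 8; against C: 5p + (-5)(1−p) = 10p − 5.
Setting these equal: −6p + 8 = 10p − 5 ⇒ −16p = -13 ⇒ p = 13/16, and the value is (-6)·(13/16) + 8 = 25/8.
For Column: with q = P(L), equating I's and II's payoffs gives −3q + 5 = 13q − 5 ⇒ q = 5/8.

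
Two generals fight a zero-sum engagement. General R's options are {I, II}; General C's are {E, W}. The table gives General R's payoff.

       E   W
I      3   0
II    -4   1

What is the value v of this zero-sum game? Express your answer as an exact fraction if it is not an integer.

3/8

Row minima: I → 0, II → -4; maximin = 0.
Column maxima: E → 3, W → 1; minimax = 1.
0 ≠ 1, so there is no saddle point; optimal play is mixed.
Let General R play I with probability p. Expected payoff against E: 3p + (-4)(1−p) = 7p − 4; against W: 0p + 1(1−p) = −p + 1.
Setting these equal: 7p − 4 = −p + 1 ⇒ 8p = 5 ⇒ p = 5/8, and the value is (7)·(5/8) − 4 = 3/8.
For General C: with q = P(E), equating I's and II's payoffs gives 3q = −5q + 1 ⇒ q = 1/8.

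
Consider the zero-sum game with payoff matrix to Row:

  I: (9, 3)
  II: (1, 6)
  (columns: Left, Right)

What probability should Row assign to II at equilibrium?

Row minima: I → 3, II → 1; maximin = 3.
Column maxima: Left → 9, Right → 6; minimax = 6.
3 ≠ 6, so there is no saddle point; optimal play is mixed.
Let Row play I with probability p. Expected payoff against Left: 9p + 1(1−p) = 8p + 1; against Right: 3p + 6(1−p) = −3p + 6.
Setting these equal: 8p + 1 = −3p + 6 ⇒ 11p = 5 ⇒ p = 5/11, and the value is (8)·(5/11) + 1 = 51/11.
For Column: with q = P(Left), equating I's and II's payoffs gives 6q + 3 = −5q + 6 ⇒ q = 3/11.

6/11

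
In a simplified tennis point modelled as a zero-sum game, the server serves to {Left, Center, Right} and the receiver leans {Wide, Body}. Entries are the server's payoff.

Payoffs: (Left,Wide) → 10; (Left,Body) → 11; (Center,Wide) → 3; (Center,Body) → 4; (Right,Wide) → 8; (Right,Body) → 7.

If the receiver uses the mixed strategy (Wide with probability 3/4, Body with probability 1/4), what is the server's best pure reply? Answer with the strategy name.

Expected payoff of Left: (3/4)·10 + (1/4)·11 = 41/4.
Expected payoff of Center: (3/4)·3 + (1/4)·4 = 13/4.
Expected payoff of Right: (3/4)·8 + (1/4)·7 = 31/4.
The largest is 41/4, so the server's best response is Left.

Left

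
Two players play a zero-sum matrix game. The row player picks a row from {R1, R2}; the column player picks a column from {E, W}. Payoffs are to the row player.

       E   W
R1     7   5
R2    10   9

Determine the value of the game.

Row minima: R1 → 5, R2 → 9; maximin = 9.
Column maxima: E → 10, W → 9; minimax = 9.
Since maximin = minimax = 9, there is a saddle point and the value is 9.

9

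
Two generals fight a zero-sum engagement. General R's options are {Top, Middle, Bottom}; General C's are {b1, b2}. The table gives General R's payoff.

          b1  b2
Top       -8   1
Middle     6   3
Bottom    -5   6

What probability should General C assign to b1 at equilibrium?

3/14

Row minima: Top → -8, Middle → 3, Bottom → -5; maximin = 3.
Column maxima: b1 → 6, b2 → 6; minimax = 6.
3 ≠ 6, so there is no saddle point; optimal play is mixed.
Top is strictly dominated by Middle, so General R never plays it.
On the remaining 2×2 (Middle, Bottom vs b1, b2):
Let General R play Middle with probability p. Expected payoff against b1: 6p + (-5)(1−p) = 11p − 5; against b2: 3p + 6(1−p) = −3p + 6.
Setting these equal: 11p − 5 = −3p + 6 ⇒ 14p = 11 ⇒ p = 11/14, and the value is (11)·(11/14) − 5 = 51/14.
For General C: with q = P(b1), equating Middle's and Bottom's payoffs gives 3q + 3 = −11q + 6 ⇒ q = 3/14.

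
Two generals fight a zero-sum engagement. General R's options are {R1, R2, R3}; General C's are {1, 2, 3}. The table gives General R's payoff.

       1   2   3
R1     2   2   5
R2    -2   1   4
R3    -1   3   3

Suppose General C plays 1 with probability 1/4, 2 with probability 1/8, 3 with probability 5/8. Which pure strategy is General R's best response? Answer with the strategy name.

R1

Expected payoff of R1: (1/4)·2 + (1/8)·2 + (5/8)·5 = 31/8.
Expected payoff of R2: (1/4)·(-2) + (1/8)·1 + (5/8)·4 = 17/8.
Expected payoff of R3: (1/4)·(-1) + (1/8)·3 + (5/8)·3 = 2.
The largest is 31/8, so General R's best response is R1.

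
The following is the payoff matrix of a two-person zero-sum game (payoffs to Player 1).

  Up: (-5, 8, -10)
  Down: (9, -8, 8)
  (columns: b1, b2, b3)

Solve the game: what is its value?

Row minima: Up → -10, Down → -8; maximin = -8.
Column maxima: b1 → 9, b2 → 8, b3 → 8; minimax = 8.
-8 ≠ 8, so there is no saddle point; optimal play is mixed.
b1 is strictly dominated by b3 (it gives Player 1 strictly more in every row), so Player 2 never plays it.
On the remaining 2×2 (Up, Down vs b2, b3):
Let Player 1 play Up with probability p. Expected payoff against b2: 8p + (-8)(1−p) = 16p − 8; against b3: (-10)p + 8(1−p) = −18p + 8.
Setting these equal: 16p − 8 = −18p + 8 ⇒ 34p = 16 ⇒ p = 8/17, and the value is (16)·(8/17) − 8 = -8/17.
For Player 2: with q = P(b2), equating Up's and Down's payoffs gives 18q − 10 = −16q + 8 ⇒ q = 9/17.

-8/17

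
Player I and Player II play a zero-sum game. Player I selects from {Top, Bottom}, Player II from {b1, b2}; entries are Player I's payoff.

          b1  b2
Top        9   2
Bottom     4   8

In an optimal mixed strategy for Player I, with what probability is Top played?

Row minima: Top → 2, Bottom → 4; maximin = 4.
Column maxima: b1 → 9, b2 → 8; minimax = 8.
4 ≠ 8, so there is no saddle point; optimal play is mixed.
Let Player I play Top with probability p. Expected payoff against b1: 9p + 4(1−p) = 5p + 4; against b2: 2p + 8(1−p) = −6p + 8.
Setting these equal: 5p + 4 = −6p + 8 ⇒ 11p = 4 ⇒ p = 4/11, and the value is (5)·(4/11) + 4 = 64/11.
For Player II: with q = P(b1), equating Top's and Bottom's payoffs gives 7q + 2 = −4q + 8 ⇒ q = 6/11.

4/11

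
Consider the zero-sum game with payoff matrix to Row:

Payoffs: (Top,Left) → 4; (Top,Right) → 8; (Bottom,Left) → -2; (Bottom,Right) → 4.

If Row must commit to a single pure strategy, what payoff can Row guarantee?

4

Row minima: Top → 4, Bottom → -2.
The best of these is 4.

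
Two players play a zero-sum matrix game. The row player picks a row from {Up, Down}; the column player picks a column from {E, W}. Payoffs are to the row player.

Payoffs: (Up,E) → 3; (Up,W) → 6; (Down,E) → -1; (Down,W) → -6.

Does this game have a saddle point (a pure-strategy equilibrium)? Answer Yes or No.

Row minima: Up → 3, Down → -6; maximin = 3.
Column maxima: E → 3, W → 6; minimax = 3.
maximin = minimax = 3, so a saddle point exists.

Yes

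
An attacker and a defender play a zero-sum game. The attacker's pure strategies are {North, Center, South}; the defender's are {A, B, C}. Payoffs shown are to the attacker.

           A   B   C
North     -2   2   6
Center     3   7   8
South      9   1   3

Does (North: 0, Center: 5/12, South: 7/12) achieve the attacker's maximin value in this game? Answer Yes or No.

No

Against A this mix gives (5/12)·3 + (7/12)·9 = 13/2.
Against B this mix gives (5/12)·7 + (7/12)·1 = 7/2.
Against C this mix gives (5/12)·8 + (7/12)·3 = 61/12.
The defender will play B, holding the attacker to 7/2. Shifting weight toward the row that does better against B would raise this floor (the equalizing mix achieves 5 against both B and A), so the proposed strategy is not optimal.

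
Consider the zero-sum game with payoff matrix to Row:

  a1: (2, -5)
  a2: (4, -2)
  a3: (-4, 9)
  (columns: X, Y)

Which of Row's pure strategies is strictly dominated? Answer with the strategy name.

a2 gives a strictly higher payoff than a1 against every column: 4 > 2, -2 > -5.
So a1 is strictly dominated and Row never plays it.

a1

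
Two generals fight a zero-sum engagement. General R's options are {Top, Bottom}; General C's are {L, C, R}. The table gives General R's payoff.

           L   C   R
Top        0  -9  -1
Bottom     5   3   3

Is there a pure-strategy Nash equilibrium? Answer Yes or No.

Row minima: Top → -9, Bottom → 3; maximin = 3.
Column maxima: L → 5, C → 3, R → 3; minimax = 3.
maximin = minimax = 3, so a saddle point exists.

Yes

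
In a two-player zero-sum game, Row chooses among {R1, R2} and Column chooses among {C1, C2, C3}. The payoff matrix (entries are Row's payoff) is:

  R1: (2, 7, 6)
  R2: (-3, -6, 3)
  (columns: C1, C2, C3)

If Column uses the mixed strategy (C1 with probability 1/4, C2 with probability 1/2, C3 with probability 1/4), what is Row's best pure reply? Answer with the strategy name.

R1

Expected payoff of R1: (1/4)·2 + (1/2)·7 + (1/4)·6 = 11/2.
Expected payoff of R2: (1/4)·(-3) + (1/2)·(-6) + (1/4)·3 = -3.
The largest is 11/2, so Row's best response is R1.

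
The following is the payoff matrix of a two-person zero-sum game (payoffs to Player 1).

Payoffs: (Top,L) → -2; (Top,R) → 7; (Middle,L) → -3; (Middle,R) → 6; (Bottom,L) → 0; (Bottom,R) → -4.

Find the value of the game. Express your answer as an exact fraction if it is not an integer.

Row minima: Top → -2, Middle → -3, Bottom → -4; maximin = -2.
Column maxima: L → 0, R → 7; minimax = 0.
-2 ≠ 0, so there is no saddle point; optimal play is mixed.
Middle is strictly dominated by Top, so Player 1 never plays it.
On the remaining 2×2 (Top, Bottom vs L, R):
Let Player 1 play Top with probability p. Expected payoff against L: (-2)p + 0(1−p) = −2p; against R: 7p + (-4)(1−p) = 11p − 4.
Setting these equal: −2p = 11p − 4 ⇒ −13p = -4 ⇒ p = 4/13, and the value is (-2)·(4/13) = -8/13.
For Player 2: with q = P(L), equating Top's and Bottom's payoffs gives −9q + 7 = 4q − 4 ⇒ q = 11/13.

-8/13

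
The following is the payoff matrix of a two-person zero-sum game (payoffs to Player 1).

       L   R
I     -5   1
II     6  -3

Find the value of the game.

Row minima: I → -5, II → -3; maximin = -3.
Column maxima: L → 6, R → 1; minimax = 1.
-3 ≠ 1, so there is no saddle point; optimal play is mixed.
Let Player 1 play I with probability p. Expected payoff against L: (-5)p + 6(1−p) = −11p + 6; against R: 1p + (-3)(1−p) = 4p − 3.
Setting these equal: −11p + 6 = 4p − 3 ⇒ −15p = -9 ⇒ p = 3/5, and the value is (-11)·(3/5) + 6 = -3/5.
For Player 2: with q = P(L), equating I's and II's payoffs gives −6q + 1 = 9q − 3 ⇒ q = 4/15.

-3/5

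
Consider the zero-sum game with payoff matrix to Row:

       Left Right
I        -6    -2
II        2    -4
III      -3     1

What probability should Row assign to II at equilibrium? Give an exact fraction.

Row minima: I → -6, II → -4, III → -3; maximin = -3.
Column maxima: Left → 2, Right → 1; minimax = 1.
-3 ≠ 1, so there is no saddle point; optimal play is mixed.
I is strictly dominated by III, so Row never plays it.
On the remaining 2×2 (II, III vs Left, Right):
Let Row play II with probability p. Expected payoff against Left: 2p + (-3)(1−p) = 5p − 3; against Right: (-4)p + 1(1−p) = −5p + 1.
Setting these equal: 5p − 3 = −5p + 1 ⇒ 10p = 4 ⇒ p = 2/5, and the value is (5)·(2/5) − 3 = -1.
For Column: with q = P(Left), equating II's and III's payoffs gives 6q − 4 = −4q + 1 ⇒ q = 1/2.

2/5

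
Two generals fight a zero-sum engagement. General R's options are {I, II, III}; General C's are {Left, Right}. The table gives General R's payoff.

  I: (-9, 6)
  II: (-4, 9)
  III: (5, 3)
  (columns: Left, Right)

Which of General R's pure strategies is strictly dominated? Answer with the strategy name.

II gives a strictly higher payoff than I against every column: -4 > -9, 9 > 6.
So I is strictly dominated and General R never plays it.

I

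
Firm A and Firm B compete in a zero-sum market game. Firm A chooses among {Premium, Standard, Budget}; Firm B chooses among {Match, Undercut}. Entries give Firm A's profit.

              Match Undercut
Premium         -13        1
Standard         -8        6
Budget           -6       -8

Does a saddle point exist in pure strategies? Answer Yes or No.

Row minima: Premium → -13, Standard → -8, Budget → -8; maximin = -8.
Column maxima: Match → -6, Undercut → 6; minimax = -6.
-8 ≠ -6, so no pure-strategy equilibrium exists.

No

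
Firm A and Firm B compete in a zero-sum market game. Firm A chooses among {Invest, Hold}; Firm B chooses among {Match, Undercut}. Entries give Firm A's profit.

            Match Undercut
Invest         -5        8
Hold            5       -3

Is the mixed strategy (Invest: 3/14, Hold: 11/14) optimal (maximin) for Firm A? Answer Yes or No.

Against Match this mix gives (3/14)·(-5) + (11/14)·5 = 20/7.
Against Undercut this mix gives (3/14)·8 + (11/14)·(-3) = -9/14.
Firm B will play Undercut, holding Firm A to -9/14. Shifting weight toward the row that does better against Undercut would raise this floor (the equalizing mix achieves 25/21 against both Undercut and Match), so the proposed strategy is not optimal.

No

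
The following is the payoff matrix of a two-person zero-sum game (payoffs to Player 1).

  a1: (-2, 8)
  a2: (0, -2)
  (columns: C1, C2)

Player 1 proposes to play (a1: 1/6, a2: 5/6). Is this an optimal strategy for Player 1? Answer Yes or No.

Against C1 this mix gives (1/6)·(-2) + (5/6)·0 = -1/3.
Against C2 this mix gives (1/6)·8 + (5/6)·(-2) = -1/3.
All of Player 2's active replies (C1, C2) yield -1/3, and no column does worse for Player 1. The mix makes Player 2 indifferent and guarantees -1/3, so it is optimal.

Yes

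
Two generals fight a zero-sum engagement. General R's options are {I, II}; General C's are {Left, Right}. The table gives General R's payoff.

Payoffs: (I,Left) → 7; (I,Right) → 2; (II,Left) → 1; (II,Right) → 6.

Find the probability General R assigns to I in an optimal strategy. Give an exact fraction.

1/2

Row minima: I → 2, II → 1; maximin = 2.
Column maxima: Left → 7, Right → 6; minimax = 6.
2 ≠ 6, so there is no saddle point; optimal play is mixed.
Let General R play I with probability p. Expected payoff against Left: 7p + 1(1−p) = 6p + 1; against Right: 2p + 6(1−p) = −4p + 6.
Setting these equal: 6p + 1 = −4p + 6 ⇒ 10p = 5 ⇒ p = 1/2, and the value is (6)·(1/2) + 1 = 4.
For General C: with q = P(Left), equating I's and II's payoffs gives 5q + 2 = −5q + 6 ⇒ q = 2/5.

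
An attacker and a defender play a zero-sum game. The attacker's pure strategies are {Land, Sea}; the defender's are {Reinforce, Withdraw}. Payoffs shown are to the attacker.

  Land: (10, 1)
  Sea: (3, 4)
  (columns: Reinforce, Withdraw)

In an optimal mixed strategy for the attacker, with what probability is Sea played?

Row minima: Land → 1, Sea → 3; maximin = 3.
Column maxima: Reinforce → 10, Withdraw → 4; minimax = 4.
3 ≠ 4, so there is no saddle point; optimal play is mixed.
Let the attacker play Land with probability p. Expected payoff against Reinforce: 10p + 3(1−p) = 7p + 3; against Withdraw: 1p + 4(1−p) = −3p + 4.
Setting these equal: 7p + 3 = −3p + 4 ⇒ 10p = 1 ⇒ p = 1/10, and the value is (7)·(1/10) + 3 = 37/10.
For the defender: with q = P(Reinforce), equating Land's and Sea's payoffs gives 9q + 1 = −q + 4 ⇒ q = 3/10.

9/10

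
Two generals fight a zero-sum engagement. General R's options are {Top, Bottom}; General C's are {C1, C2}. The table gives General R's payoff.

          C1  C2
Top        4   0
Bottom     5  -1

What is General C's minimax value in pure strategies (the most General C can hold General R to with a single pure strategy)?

0

Column maxima: C1 → 5, C2 → 0.
The smallest of these is 0.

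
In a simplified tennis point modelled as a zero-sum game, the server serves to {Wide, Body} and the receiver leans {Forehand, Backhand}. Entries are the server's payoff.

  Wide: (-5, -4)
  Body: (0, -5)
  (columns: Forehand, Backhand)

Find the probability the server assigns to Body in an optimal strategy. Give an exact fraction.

Row minima: Wide → -5, Body → -5; maximin = -5.
Column maxima: Forehand → 0, Backhand → -4; minimax = -4.
-5 ≠ -4, so there is no saddle point; optimal play is mixed.
Let the server play Wide with probability p. Expected payoff against Forehand: (-5)p + 0(1−p) = −5p; against Backhand: (-4)p + (-5)(1−p) = p − 5.
Setting these equal: −5p = p − 5 ⇒ −6p = -5 ⇒ p = 5/6, and the value is (-5)·(5/6) = -25/6.
For the receiver: with q = P(Forehand), equating Wide's and Body's payoffs gives −q − 4 = 5q − 5 ⇒ q = 1/6.

1/6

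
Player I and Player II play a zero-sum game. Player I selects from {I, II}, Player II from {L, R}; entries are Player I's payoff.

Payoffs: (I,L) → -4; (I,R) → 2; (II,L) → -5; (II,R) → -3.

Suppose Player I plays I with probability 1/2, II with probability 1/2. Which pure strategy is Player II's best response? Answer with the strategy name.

If Player II plays L, Player I's expected payoff is (1/2)·(-4) + (1/2)·(-5) = -9/2.
If Player II plays R, Player I's expected payoff is (1/2)·2 + (1/2)·(-3) = -1/2.
Player II minimizes Player I's payoff; the smallest is -9/2, so the best response is L.

L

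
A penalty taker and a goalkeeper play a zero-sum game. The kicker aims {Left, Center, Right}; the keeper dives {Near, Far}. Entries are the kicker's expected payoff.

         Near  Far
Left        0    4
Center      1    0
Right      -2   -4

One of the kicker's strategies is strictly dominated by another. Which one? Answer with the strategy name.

Left gives a strictly higher payoff than Right against every column: 0 > -2, 4 > -4.
So Right is strictly dominated and the kicker never plays it.

Right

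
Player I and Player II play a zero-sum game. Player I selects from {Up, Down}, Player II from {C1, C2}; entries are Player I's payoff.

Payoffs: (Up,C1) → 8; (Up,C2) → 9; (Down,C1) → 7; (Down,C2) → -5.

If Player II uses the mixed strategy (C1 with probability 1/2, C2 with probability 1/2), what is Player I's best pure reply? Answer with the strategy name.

Up

Expected payoff of Up: (1/2)·8 + (1/2)·9 = 17/2.
Expected payoff of Down: (1/2)·7 + (1/2)·(-5) = 1.
The largest is 17/2, so Player I's best response is Up.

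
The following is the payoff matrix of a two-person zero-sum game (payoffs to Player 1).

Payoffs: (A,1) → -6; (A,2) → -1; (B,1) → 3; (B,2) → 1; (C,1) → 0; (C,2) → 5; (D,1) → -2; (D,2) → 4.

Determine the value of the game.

15/7

Row minima: A → -6, B → 1, C → 0, D → -2; maximin = 1.
Column maxima: 1 → 3, 2 → 5; minimax = 3.
1 ≠ 3, so there is no saddle point; optimal play is mixed.
A is strictly dominated by B, so Player 1 never plays it.
D is strictly dominated by C, so Player 1 never plays it.
On the remaining 2×2 (B, C vs 1, 2):
Let Player 1 play B with probability p. Expected payoff against 1: 3p + 0(1−p) = 3p; against 2: 1p + 5(1−p) = −4p + 5.
Setting these equal: 3p = −4p + 5 ⇒ 7p = 5 ⇒ p = 5/7, and the value is (3)·(5/7) = 15/7.
For Player 2: with q = P(1), equating B's and C's payoffs gives 2q + 1 = −5q + 5 ⇒ q = 4/7.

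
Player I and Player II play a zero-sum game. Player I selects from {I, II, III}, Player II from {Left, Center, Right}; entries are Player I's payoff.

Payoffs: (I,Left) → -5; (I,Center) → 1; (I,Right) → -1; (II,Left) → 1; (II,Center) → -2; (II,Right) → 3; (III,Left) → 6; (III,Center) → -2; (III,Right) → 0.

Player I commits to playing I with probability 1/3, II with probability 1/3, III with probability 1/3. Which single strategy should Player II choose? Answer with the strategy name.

If Player II plays Left, Player I's expected payoff is (1/3)·(-5) + (1/3)·1 + (1/3)·6 = 2/3.
If Player II plays Center, Player I's expected payoff is (1/3)·1 + (1/3)·(-2) + (1/3)·(-2) = -1.
If Player II plays Right, Player I's expected payoff is (1/3)·(-1) + (1/3)·3 + (1/3)·0 = 2/3.
Player II minimizes Player I's payoff; the smallest is -1, so the best response is Center.

Center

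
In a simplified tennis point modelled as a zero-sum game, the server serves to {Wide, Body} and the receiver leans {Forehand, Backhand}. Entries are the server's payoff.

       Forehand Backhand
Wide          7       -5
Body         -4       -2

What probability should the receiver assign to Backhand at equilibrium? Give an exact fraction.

Row minima: Wide → -5, Body → -4; maximin = -4.
Column maxima: Forehand → 7, Backhand → -2; minimax = -2.
-4 ≠ -2, so there is no saddle point; optimal play is mixed.
Let the server play Wide with probability p. Expected payoff against Forehand: 7p + (-4)(1−p) = 11p − 4; against Backhand: (-5)p + (-2)(1−p) = −3p − 2.
Setting these equal: 11p − 4 = −3p − 2 ⇒ 14p = 2 ⇒ p = 1/7, and the value is (11)·(1/7) − 4 = -17/7.
For the receiver: with q = P(Forehand), equating Wide's and Body's payoffs gives 12q − 5 = −2q − 2 ⇒ q = 3/14.

11/14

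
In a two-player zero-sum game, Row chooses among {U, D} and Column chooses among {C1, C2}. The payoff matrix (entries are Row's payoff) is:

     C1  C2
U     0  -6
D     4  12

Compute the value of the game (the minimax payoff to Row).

4

Row minima: U → -6, D → 4; maximin = 4.
Column maxima: C1 → 4, C2 → 12; minimax = 4.
Since maximin = minimax = 4, there is a saddle point and the value is 4.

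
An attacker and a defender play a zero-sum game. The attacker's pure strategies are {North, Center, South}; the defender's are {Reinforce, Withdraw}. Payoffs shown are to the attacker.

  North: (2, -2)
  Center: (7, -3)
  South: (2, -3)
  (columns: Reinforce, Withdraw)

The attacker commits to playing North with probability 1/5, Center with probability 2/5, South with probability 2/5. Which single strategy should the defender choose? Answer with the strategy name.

If the defender plays Reinforce, the attacker's expected payoff is (1/5)·2 + (2/5)·7 + (2/5)·2 = 4.
If the defender plays Withdraw, the attacker's expected payoff is (1/5)·(-2) + (2/5)·(-3) + (2/5)·(-3) = -14/5.
The defender minimizes the attacker's payoff; the smallest is -14/5, so the best response is Withdraw.

Withdraw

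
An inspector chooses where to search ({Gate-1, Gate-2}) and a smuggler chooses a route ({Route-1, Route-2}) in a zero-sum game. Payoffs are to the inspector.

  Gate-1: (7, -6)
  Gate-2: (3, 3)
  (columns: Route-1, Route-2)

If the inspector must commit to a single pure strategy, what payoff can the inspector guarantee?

Row minima: Gate-1 → -6, Gate-2 → 3.
The best of these is 3.

3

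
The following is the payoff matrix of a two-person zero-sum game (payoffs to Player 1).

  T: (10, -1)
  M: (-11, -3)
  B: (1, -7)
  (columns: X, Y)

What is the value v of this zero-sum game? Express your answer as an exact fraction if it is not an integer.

Row minima: T → -1, M → -11, B → -7; maximin = -1.
Column maxima: X → 10, Y → -1; minimax = -1.
Since maximin = minimax = -1, there is a saddle point and the value is -1.

-1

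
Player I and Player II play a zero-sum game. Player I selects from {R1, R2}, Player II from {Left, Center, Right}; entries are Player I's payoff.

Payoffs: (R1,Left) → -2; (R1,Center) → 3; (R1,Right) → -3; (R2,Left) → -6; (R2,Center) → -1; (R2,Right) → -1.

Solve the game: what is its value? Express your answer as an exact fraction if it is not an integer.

-8/3

Row minima: R1 → -3, R2 → -6; maximin = -3.
Column maxima: Left → -2, Center → 3, Right → -1; minimax = -2.
-3 ≠ -2, so there is no saddle point; optimal play is mixed.
Center is strictly dominated by Left (it gives Player I strictly more in every row), so Player II never plays it.
On the remaining 2×2 (R1, R2 vs Left, Right):
Let Player I play R1 with probability p. Expected payoff against Left: (-2)p + (-6)(1−p) = 4p − 6; against Right: (-3)p + (-1)(1−p) = −2p − 1.
Setting these equal: 4p − 6 = −2p − 1 ⇒ 6p = 5 ⇒ p = 5/6, and the value is (4)·(5/6) − 6 = -8/3.
For Player II: with q = P(Left), equating R1's and R2's payoffs gives q − 3 = −5q − 1 ⇒ q = 1/3.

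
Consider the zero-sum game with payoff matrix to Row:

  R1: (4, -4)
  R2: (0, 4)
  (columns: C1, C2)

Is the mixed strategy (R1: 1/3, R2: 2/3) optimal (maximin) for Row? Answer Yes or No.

Against C1 this mix gives (1/3)·4 + (2/3)·0 = 4/3.
Against C2 this mix gives (1/3)·(-4) + (2/3)·4 = 4/3.
All of Column's active replies (C1, C2) yield 4/3, and no column does worse for Row. The mix makes Column indifferent and guarantees 4/3, so it is optimal.

Yes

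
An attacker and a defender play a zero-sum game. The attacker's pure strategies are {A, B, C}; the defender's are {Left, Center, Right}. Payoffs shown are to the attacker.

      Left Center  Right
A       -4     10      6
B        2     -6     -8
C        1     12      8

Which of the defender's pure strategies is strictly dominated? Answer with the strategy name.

Right holds the attacker's payoff strictly below Center in every row: 6 < 10, -8 < -6, 8 < 12.
So Center is strictly dominated for the defender.

Center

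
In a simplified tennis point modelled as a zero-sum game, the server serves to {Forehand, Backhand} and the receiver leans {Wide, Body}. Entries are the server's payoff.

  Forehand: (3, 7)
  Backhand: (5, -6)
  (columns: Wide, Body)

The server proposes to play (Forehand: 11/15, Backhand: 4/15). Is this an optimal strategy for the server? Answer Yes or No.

Against Wide this mix gives (11/15)·3 + (4/15)·5 = 53/15.
Against Body this mix gives (11/15)·7 + (4/15)·(-6) = 53/15.
All of the receiver's active replies (Wide, Body) yield 53/15, and no column does worse for the server. The mix makes the receiver indifferent and guarantees 53/15, so it is optimal.

Yes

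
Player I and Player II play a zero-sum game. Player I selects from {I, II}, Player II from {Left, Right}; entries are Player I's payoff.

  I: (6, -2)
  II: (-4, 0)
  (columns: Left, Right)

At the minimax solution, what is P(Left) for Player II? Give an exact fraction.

1/6

Row minima: I → -2, II → -4; maximin = -2.
Column maxima: Left → 6, Right → 0; minimax = 0.
-2 ≠ 0, so there is no saddle point; optimal play is mixed.
Let Player I play I with probability p. Expected payoff against Left: 6p + (-4)(1−p) = 10p − 4; against Right: (-2)p + 0(1−p) = −2p.
Setting these equal: 10p − 4 = −2p ⇒ 12p = 4 ⇒ p = 1/3, and the value is (10)·(1/3) − 4 = -2/3.
For Player II: with q = P(Left), equating I's and II's payoffs gives 8q − 2 = −4q ⇒ q = 1/6.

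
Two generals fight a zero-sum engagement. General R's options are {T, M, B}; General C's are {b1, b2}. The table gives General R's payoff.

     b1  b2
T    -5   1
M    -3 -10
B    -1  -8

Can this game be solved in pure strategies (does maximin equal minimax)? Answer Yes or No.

Row minima: T → -5, M → -10, B → -8; maximin = -5.
Column maxima: b1 → -1, b2 → 1; minimax = -1.
-5 ≠ -1, so no pure-strategy equilibrium exists.

No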